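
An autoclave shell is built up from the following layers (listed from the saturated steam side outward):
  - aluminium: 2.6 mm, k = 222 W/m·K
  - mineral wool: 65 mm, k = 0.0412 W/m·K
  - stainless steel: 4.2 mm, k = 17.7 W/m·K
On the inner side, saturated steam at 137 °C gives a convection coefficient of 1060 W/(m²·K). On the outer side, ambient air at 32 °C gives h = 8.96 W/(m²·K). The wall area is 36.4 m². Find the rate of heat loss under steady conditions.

Series thermal resistances:
R_inner film = 1/(h_i·A) = 1/(1060×36.4) = 2.592×10^-5 K/W
R_aluminium = L/(kA) = 0.0026/(222×36.4) = 3.218×10^-7 K/W
R_mineral wool = L/(kA) = 0.065/(0.0412×36.4) = 0.04334 K/W
R_stainless steel = L/(kA) = 0.0042/(17.7×36.4) = 6.519×10^-6 K/W
R_outer film = 1/(h_o·A) = 1/(8.96×36.4) = 0.003066 K/W
R_total = 0.04644 K/W
Q = ΔT / R_total = 105 / 0.04644

Q ≈ 2260 W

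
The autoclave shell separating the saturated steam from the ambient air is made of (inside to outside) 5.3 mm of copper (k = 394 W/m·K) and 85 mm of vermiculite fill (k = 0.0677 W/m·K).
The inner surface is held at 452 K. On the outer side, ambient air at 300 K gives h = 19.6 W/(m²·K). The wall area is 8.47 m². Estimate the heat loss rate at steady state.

Q ≈ 985 W

Treating each layer as a thermal resistance in series:
R_copper = L/(kA) = 0.0053/(394×8.47) = 1.588×10^-6 K/W
R_vermiculite fill = L/(kA) = 0.085/(0.0677×8.47) = 0.1482 K/W
R_outer film = 1/(h_o·A) = 1/(19.6×8.47) = 0.006024 K/W
R_total = 0.1543 K/W
Q = ΔT / R_total = 152 / 0.1543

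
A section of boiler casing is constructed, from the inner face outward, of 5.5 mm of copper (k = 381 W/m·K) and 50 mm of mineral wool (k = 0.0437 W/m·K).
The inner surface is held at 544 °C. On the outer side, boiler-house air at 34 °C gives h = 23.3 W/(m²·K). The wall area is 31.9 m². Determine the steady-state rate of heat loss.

Q ≈ 13700 W

Series thermal resistances:
R_copper = L/(kA) = 0.0055/(381×31.9) = 4.525×10^-7 K/W
R_mineral wool = L/(kA) = 0.05/(0.0437×31.9) = 0.03587 K/W
R_outer film = 1/(h_o·A) = 1/(23.3×31.9) = 0.001345 K/W
R_total = 0.03721 K/W
Q = ΔT / R_total = 510 / 0.03721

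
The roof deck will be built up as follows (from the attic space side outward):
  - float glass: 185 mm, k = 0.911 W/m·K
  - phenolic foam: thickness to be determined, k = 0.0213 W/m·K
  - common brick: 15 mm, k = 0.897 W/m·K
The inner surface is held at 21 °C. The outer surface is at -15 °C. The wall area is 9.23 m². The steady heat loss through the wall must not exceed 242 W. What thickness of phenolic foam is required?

L ≈ 24.6 mm

Using the resistance-network approach (series):
R_float glass = L/(kA) = 0.185/(0.911×9.23) = 0.022 K/W
R_common brick = L/(kA) = 0.015/(0.897×9.23) = 0.001812 K/W
Sum of the known resistances R_other = 0.02381 K/W
Required total resistance R_tot = ΔT/Q_allow = 36/242 = 0.1488 K/W
R_phenolic foam = R_tot − R_other = 0.1249 K/W
L = R·k·A = 0.1249×0.0213×9.23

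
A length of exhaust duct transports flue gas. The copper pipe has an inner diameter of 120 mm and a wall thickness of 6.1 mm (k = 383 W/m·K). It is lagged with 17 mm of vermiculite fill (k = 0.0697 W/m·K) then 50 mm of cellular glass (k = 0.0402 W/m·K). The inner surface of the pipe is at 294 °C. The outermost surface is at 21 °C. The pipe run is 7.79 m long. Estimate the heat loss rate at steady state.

Q ≈ 891 W

Radial resistances (cylindrical: R_cond = ln(r_o/r_i)/(2πkL), R_conv = 1/(h·2πrL)):
R_copper pipe wall = ln(66.1/60)/(2π×383×7.79) = 5.165×10^-6 K/W
R_vermiculite fill = ln(83.1/66.1)/(2π×0.0697×7.79) = 0.06709 K/W
R_cellular glass = ln(133.1/83.1)/(2π×0.0402×7.79) = 0.2394 K/W
R_total = 0.3065 K/W
Q = ΔT/R_total = 273/0.3065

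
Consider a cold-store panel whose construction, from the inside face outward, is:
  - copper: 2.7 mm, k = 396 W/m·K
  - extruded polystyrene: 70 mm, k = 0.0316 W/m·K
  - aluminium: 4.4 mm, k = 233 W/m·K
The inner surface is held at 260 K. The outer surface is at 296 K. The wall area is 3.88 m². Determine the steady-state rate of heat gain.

Model the wall as resistances in series:
R_copper = L/(kA) = 0.0027/(396×3.88) = 1.757×10^-6 K/W
R_extruded polystyrene = L/(kA) = 0.07/(0.0316×3.88) = 0.5709 K/W
R_aluminium = L/(kA) = 0.0044/(233×3.88) = 4.867×10^-6 K/W
R_total = 0.5709 K/W
Q = ΔT / R_total = 36 / 0.5709

Q ≈ 63.1 W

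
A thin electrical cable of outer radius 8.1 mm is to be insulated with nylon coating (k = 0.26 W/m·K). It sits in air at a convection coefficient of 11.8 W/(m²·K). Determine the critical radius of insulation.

r_cr ≈ 22 mm

For a cylinder r_cr = k/h = 0.26/11.8
r_cr = 22 mm; since the bare radius (8.1 mm) is below r_cr, adding a thin layer of insulation will *increase* heat loss.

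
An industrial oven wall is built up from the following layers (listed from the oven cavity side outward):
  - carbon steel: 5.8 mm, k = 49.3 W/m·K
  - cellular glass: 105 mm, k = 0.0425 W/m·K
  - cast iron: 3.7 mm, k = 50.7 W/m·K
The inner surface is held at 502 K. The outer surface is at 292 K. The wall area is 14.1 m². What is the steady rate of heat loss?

Treating each layer as a thermal resistance in series:
R_carbon steel = L/(kA) = 0.0058/(49.3×14.1) = 8.344×10^-6 K/W
R_cellular glass = L/(kA) = 0.105/(0.0425×14.1) = 0.1752 K/W
R_cast iron = L/(kA) = 0.0037/(50.7×14.1) = 5.176×10^-6 K/W
R_total = 0.1752 K/W
Q = ΔT / R_total = 210 / 0.1752

Q ≈ 1200 W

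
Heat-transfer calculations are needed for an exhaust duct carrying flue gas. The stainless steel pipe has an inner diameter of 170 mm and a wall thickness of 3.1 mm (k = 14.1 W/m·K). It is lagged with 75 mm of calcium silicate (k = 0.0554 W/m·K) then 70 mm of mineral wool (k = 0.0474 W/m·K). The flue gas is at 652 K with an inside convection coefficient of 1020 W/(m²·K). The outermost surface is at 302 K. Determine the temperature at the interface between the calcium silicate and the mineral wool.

Per-layer cylindrical resistances, series-summed:
R_inner film = 1/(h_i·2πr₁L) = 1/(1020×2π×0.085×1) = 0.001836 K/W
R_stainless steel pipe wall = ln(88.1/85)/(2π×14.1×1) = 4.043×10^-4 K/W
R_calcium silicate = ln(163.1/88.1)/(2π×0.0554×1) = 1.769 K/W
R_mineral wool = ln(233.1/163.1)/(2π×0.0474×1) = 1.199 K/W
R_total = 2.971 K/W
Q = ΔT/R_total = 350/2.971
Q = 118 W/m
T_interface = T_inner − Q·ΣR(inner→interface) = 652 − 118×1.772

T ≈ 443 K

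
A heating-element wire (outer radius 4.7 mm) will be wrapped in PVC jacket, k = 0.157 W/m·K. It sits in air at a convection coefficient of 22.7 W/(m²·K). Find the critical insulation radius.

r_cr ≈ 6.92 mm

For a cylinder r_cr = k/h = 0.157/22.7
r_cr = 6.92 mm; since the bare radius (4.7 mm) is below r_cr, adding a thin layer of insulation will *increase* heat loss.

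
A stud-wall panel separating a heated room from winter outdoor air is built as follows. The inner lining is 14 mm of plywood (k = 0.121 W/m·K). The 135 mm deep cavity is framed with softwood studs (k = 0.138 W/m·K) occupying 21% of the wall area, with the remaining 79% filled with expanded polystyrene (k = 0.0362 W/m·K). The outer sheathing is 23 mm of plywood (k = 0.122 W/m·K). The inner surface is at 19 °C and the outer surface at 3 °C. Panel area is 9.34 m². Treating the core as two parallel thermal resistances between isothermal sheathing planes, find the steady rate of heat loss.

Q ≈ 56.4 W

Sheathing layers in series; stud and cavity paths in parallel between them.
R_inner = 0.014/(0.121×9.34) = 0.01239 K/W
R_stud  = 0.135/(0.138×0.21×9.34) = 0.4988 K/W
R_cav   = 0.135/(0.0362×0.79×9.34) = 0.5054 K/W
1/R_core = 1/R_stud + 1/R_cav → R_core = 0.251 K/W
R_outer = 0.023/(0.122×9.34) = 0.02018 K/W
R_total = 0.2836 K/W
Q = ΔT/R_total = 16/0.2836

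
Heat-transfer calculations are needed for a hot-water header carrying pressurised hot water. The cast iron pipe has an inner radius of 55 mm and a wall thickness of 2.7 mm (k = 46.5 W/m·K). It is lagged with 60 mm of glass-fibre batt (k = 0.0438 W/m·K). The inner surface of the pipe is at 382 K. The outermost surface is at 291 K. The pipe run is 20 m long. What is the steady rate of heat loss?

Q ≈ 703 W

For a radial system each layer contributes R = ln(r_out/r_in)/(2πkL); films add R = 1/(hA).
R_cast iron pipe wall = ln(57.7/55)/(2π×46.5×20) = 8.201×10^-6 K/W
R_glass-fibre batt = ln(117.7/57.7)/(2π×0.0438×20) = 0.1295 K/W
R_total = 0.1295 K/W
Q = ΔT/R_total = 91/0.1295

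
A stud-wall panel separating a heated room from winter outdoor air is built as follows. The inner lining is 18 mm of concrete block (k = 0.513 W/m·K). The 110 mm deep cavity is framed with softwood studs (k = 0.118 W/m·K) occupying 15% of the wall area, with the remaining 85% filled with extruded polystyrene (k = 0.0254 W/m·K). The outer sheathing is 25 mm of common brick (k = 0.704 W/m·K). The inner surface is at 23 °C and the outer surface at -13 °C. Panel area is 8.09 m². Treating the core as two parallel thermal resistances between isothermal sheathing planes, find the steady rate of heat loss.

Q ≈ 101 W

Sheathing layers in series; stud and cavity paths in parallel between them.
R_inner = 0.018/(0.513×8.09) = 0.004337 K/W
R_stud  = 0.11/(0.118×0.15×8.09) = 0.7682 K/W
R_cav   = 0.11/(0.0254×0.85×8.09) = 0.6298 K/W
1/R_core = 1/R_stud + 1/R_cav → R_core = 0.3461 K/W
R_outer = 0.025/(0.704×8.09) = 0.00439 K/W
R_total = 0.3548 K/W
Q = ΔT/R_total = 36/0.3548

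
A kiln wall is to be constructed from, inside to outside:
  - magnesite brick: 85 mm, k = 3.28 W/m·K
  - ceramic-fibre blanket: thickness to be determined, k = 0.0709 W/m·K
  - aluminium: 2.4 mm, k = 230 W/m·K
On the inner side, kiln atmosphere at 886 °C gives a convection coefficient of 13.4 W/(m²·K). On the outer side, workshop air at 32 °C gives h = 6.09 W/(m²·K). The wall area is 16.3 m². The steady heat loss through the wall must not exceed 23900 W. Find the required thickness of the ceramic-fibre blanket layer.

Treating each layer as a thermal resistance in series:
R_inner film = 1/(h_i·A) = 1/(13.4×16.3) = 0.004578 K/W
R_magnesite brick = L/(kA) = 0.085/(3.28×16.3) = 0.00159 K/W
R_aluminium = L/(kA) = 0.0024/(230×16.3) = 6.402×10^-7 K/W
R_outer film = 1/(h_o·A) = 1/(6.09×16.3) = 0.01007 K/W
Sum of the known resistances R_other = 0.01624 K/W
Required total resistance R_tot = ΔT/Q_allow = 854/23900 = 0.03573 K/W
R_ceramic-fibre blanket = R_tot − R_other = 0.01949 K/W
L = R·k·A = 0.01949×0.0709×16.3

L ≈ 22.5 mm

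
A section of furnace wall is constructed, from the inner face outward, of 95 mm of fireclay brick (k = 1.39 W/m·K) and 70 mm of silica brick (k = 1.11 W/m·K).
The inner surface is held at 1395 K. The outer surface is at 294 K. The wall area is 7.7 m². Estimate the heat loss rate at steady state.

Q ≈ 64500 W

Model the wall as resistances in series:
R_fireclay brick = L/(kA) = 0.095/(1.39×7.7) = 0.008876 K/W
R_silica brick = L/(kA) = 0.07/(1.11×7.7) = 0.00819 K/W
R_total = 0.01707 K/W
Q = ΔT / R_total = 1101 / 0.01707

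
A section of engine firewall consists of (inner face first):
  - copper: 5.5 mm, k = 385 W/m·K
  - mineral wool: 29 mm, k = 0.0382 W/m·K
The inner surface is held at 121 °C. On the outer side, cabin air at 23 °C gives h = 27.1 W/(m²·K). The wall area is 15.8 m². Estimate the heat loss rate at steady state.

Q ≈ 1950 W

Thermal resistances in series:
R_copper = L/(kA) = 0.0055/(385×15.8) = 9.042×10^-7 K/W
R_mineral wool = L/(kA) = 0.029/(0.0382×15.8) = 0.04805 K/W
R_outer film = 1/(h_o·A) = 1/(27.1×15.8) = 0.002335 K/W
R_total = 0.05038 K/W
Q = ΔT / R_total = 98 / 0.05038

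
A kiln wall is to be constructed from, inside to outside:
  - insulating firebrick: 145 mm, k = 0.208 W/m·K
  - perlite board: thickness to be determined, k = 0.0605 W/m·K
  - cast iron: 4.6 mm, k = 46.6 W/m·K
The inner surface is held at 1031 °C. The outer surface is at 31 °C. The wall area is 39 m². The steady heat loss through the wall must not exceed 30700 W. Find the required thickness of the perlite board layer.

L ≈ 34.7 mm

Thermal resistances in series:
R_insulating firebrick = L/(kA) = 0.145/(0.208×39) = 0.01787 K/W
R_cast iron = L/(kA) = 0.0046/(46.6×39) = 2.531×10^-6 K/W
Sum of the known resistances R_other = 0.01788 K/W
Required total resistance R_tot = ΔT/Q_allow = 1000/30700 = 0.03257 K/W
R_perlite board = R_tot − R_other = 0.0147 K/W
L = R·k·A = 0.0147×0.0605×39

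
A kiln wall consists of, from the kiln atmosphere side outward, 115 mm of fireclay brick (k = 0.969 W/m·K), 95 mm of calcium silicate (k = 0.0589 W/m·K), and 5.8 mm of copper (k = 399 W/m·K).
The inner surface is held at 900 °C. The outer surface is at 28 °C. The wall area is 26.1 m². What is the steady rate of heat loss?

Treating each layer as a thermal resistance in series:
R_fireclay brick = L/(kA) = 0.115/(0.969×26.1) = 0.004547 K/W
R_calcium silicate = L/(kA) = 0.095/(0.0589×26.1) = 0.0618 K/W
R_copper = L/(kA) = 0.0058/(399×26.1) = 5.569×10^-7 K/W
R_total = 0.06634 K/W
Q = ΔT / R_total = 872 / 0.06634

Q ≈ 13100 W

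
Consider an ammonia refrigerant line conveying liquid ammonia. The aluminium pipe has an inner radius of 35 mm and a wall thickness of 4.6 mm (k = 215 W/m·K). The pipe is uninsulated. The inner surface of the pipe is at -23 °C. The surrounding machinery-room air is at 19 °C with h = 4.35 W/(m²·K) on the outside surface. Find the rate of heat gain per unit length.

Per-layer cylindrical resistances, series-summed:
R_aluminium pipe wall = ln(39.6/35)/(2π×215×1) = 9.141×10^-5 K/W
R_outer film = 1/(h_o·2πr_oL) = 1/(4.35×2π×0.0396×1) = 0.9239 K/W
R_total = 0.924 K/W
Q = ΔT/R_total = 42/0.924

q′ ≈ 45.5 W/m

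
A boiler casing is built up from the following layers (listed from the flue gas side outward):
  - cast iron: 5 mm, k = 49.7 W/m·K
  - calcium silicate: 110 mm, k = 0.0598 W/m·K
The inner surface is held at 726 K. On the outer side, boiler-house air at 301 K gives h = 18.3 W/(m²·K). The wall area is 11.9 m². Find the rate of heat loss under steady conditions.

Q ≈ 2670 W

Series thermal resistances:
R_cast iron = L/(kA) = 0.005/(49.7×11.9) = 8.454×10^-6 K/W
R_calcium silicate = L/(kA) = 0.11/(0.0598×11.9) = 0.1546 K/W
R_outer film = 1/(h_o·A) = 1/(18.3×11.9) = 0.004592 K/W
R_total = 0.1592 K/W
Q = ΔT / R_total = 425 / 0.1592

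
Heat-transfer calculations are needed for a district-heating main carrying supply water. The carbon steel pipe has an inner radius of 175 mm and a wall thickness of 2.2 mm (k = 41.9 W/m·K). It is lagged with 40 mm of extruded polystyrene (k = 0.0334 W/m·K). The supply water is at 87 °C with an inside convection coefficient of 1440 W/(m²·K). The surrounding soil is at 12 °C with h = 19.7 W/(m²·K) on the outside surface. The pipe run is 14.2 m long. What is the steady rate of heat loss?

For a radial system each layer contributes R = ln(r_out/r_in)/(2πkL); films add R = 1/(hA).
R_inner film = 1/(h_i·2πr₁L) = 1/(1440×2π×0.175×14.2) = 4.448×10^-5 K/W
R_carbon steel pipe wall = ln(177.2/175)/(2π×41.9×14.2) = 3.342×10^-6 K/W
R_extruded polystyrene = ln(217.2/177.2)/(2π×0.0334×14.2) = 0.0683 K/W
R_outer film = 1/(h_o·2πr_oL) = 1/(19.7×2π×0.2172×14.2) = 0.002619 K/W
R_total = 0.07097 K/W
Q = ΔT/R_total = 75/0.07097

Q ≈ 1060 W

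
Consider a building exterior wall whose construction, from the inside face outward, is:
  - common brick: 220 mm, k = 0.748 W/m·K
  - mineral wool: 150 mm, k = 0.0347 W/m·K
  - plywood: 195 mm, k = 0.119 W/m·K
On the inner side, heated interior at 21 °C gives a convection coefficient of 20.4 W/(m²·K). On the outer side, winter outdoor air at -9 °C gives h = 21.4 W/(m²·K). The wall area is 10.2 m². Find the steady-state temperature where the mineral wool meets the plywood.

Model the wall as resistances in series:
R_inner film = 1/(h_i·A) = 1/(20.4×10.2) = 0.004806 K/W
R_common brick = L/(kA) = 0.22/(0.748×10.2) = 0.02884 K/W
R_mineral wool = L/(kA) = 0.15/(0.0347×10.2) = 0.4238 K/W
R_plywood = L/(kA) = 0.195/(0.119×10.2) = 0.1607 K/W
R_outer film = 1/(h_o·A) = 1/(21.4×10.2) = 0.004581 K/W
R_total = 0.6227 K/W;  Q = ΔT/R_total = 30/0.6227 = 48.18 W
T_interface = T_inner − Q·ΣR(inner→interface) = 21 − 48.2×0.4574

T ≈ -1.04 °C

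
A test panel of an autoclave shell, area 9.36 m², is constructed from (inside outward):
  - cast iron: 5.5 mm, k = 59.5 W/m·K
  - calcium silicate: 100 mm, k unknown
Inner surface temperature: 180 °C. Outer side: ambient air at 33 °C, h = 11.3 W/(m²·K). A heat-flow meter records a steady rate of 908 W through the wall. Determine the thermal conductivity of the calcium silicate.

k ≈ 0.0701 W/(m·K)

Series thermal resistances:
R_cast iron = L/(kA) = 0.0055/(59.5×9.36) = 9.876×10^-6 K/W
R_outer film = 1/(h_o·A) = 1/(11.3×9.36) = 0.009455 K/W
Sum of known resistances R_other = 0.009465 K/W
Total R = ΔT/Q = 147/908 = 0.1619 K/W
R_calcium silicate = R_total − R_other = 0.1524 K/W
k = L/(R·A) = 0.1/(0.1524×9.36)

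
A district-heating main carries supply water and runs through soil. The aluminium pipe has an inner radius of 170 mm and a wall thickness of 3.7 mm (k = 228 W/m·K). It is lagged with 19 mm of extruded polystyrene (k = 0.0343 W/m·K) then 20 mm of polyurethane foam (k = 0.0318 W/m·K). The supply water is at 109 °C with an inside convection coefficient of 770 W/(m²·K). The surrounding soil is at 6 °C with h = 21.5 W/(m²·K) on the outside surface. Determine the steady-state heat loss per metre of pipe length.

Treating each annulus and film as a series resistance:
R_inner film = 1/(h_i·2πr₁L) = 1/(770×2π×0.17×1) = 0.001216 K/W
R_aluminium pipe wall = ln(173.7/170)/(2π×228×1) = 1.503×10^-5 K/W
R_extruded polystyrene = ln(192.7/173.7)/(2π×0.0343×1) = 0.4817 K/W
R_polyurethane foam = ln(212.7/192.7)/(2π×0.0318×1) = 0.4942 K/W
R_outer film = 1/(h_o·2πr_oL) = 1/(21.5×2π×0.2127×1) = 0.0348 K/W
R_total = 1.012 K/W
Q = ΔT/R_total = 103/1.012

q′ ≈ 102 W/m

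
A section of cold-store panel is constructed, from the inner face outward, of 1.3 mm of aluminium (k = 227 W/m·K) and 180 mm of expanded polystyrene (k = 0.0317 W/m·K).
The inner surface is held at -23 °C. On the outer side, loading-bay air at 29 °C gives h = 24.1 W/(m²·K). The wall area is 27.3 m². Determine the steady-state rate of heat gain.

Q ≈ 248 W

Treating each layer as a thermal resistance in series:
R_aluminium = L/(kA) = 0.0013/(227×27.3) = 2.098×10^-7 K/W
R_expanded polystyrene = L/(kA) = 0.18/(0.0317×27.3) = 0.208 K/W
R_outer film = 1/(h_o·A) = 1/(24.1×27.3) = 0.00152 K/W
R_total = 0.2095 K/W
Q = ΔT / R_total = 52 / 0.2095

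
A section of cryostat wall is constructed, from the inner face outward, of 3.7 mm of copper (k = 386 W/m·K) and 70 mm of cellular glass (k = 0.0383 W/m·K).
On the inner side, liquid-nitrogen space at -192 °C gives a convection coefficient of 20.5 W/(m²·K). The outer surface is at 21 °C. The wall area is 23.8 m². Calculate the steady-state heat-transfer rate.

Thermal resistances in series:
R_inner film = 1/(h_i·A) = 1/(20.5×23.8) = 0.00205 K/W
R_copper = L/(kA) = 0.0037/(386×23.8) = 4.028×10^-7 K/W
R_cellular glass = L/(kA) = 0.07/(0.0383×23.8) = 0.07679 K/W
R_total = 0.07884 K/W
Q = ΔT / R_total = 213 / 0.07884

Q ≈ 2700 W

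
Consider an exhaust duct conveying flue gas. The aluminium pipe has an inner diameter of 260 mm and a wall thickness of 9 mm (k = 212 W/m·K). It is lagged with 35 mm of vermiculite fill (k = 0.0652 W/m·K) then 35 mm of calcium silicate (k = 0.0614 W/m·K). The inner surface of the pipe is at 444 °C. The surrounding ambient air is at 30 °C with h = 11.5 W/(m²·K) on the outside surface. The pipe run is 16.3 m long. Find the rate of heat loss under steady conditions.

Q ≈ 6190 W

Per-layer cylindrical resistances, series-summed:
R_aluminium pipe wall = ln(139/130)/(2π×212×16.3) = 3.083×10^-6 K/W
R_vermiculite fill = ln(174/139)/(2π×0.0652×16.3) = 0.03363 K/W
R_calcium silicate = ln(209/174)/(2π×0.0614×16.3) = 0.02915 K/W
R_outer film = 1/(h_o·2πr_oL) = 1/(11.5×2π×0.209×16.3) = 0.004062 K/W
R_total = 0.06684 K/W
Q = ΔT/R_total = 414/0.06684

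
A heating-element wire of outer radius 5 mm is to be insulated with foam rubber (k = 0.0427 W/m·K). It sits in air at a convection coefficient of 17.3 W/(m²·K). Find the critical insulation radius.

r_cr ≈ 2.47 mm

For a cylinder r_cr = k/h = 0.0427/17.3
r_cr = 2.47 mm; since the bare radius (5 mm) is above r_cr, any added insulation will reduce heat loss.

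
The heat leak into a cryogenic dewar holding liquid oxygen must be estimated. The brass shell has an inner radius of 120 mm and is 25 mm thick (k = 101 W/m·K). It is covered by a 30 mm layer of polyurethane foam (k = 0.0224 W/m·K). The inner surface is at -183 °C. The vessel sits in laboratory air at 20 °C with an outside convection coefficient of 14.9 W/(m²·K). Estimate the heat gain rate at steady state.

Q ≈ 46.4 W

Each spherical layer contributes R = (1/r_i − 1/r_o)/(4πk):
R_brass shell = (1/0.12 − 1/0.145)/(4π×101) = 0.001132 K/W
R_polyurethane foam = (1/0.145 − 1/0.175)/(4π×0.0224) = 4.2 K/W
R_outer film = 1/(h·4πr_o²) = 1/(14.9×4π×0.175²) = 0.1744 K/W
R_total = 4.376 K/W
Q = ΔT/R_total = 203/4.376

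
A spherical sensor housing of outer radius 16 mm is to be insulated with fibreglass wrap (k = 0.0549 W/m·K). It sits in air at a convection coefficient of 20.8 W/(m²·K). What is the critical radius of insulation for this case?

r_cr ≈ 5.28 mm

For a sphere r_cr = 2k/h = 2×0.0549/20.8
r_cr = 5.28 mm; since the bare radius (16 mm) is above r_cr, any added insulation will reduce heat loss.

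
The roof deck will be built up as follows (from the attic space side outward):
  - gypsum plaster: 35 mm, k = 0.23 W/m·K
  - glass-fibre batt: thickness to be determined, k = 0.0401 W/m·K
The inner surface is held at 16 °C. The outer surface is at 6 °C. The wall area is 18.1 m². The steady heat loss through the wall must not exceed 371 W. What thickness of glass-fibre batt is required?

L ≈ 13.5 mm

Treating each layer as a thermal resistance in series:
R_gypsum plaster = L/(kA) = 0.035/(0.23×18.1) = 0.008407 K/W
Sum of the known resistances R_other = 0.008407 K/W
Required total resistance R_tot = ΔT/Q_allow = 10/371 = 0.02695 K/W
R_glass-fibre batt = R_tot − R_other = 0.01855 K/W
L = R·k·A = 0.01855×0.0401×18.1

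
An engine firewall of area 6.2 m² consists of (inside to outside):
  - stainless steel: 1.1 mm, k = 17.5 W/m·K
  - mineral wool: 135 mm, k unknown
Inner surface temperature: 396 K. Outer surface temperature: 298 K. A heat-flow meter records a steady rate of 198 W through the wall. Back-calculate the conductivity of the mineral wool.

k ≈ 0.044 W/(m·K)

Thermal resistances in series:
R_stainless steel = L/(kA) = 0.0011/(17.5×6.2) = 1.014×10^-5 K/W
Sum of known resistances R_other = 1.014×10^-5 K/W
Total R = ΔT/Q = 98/198 = 0.4949 K/W
R_mineral wool = R_total − R_other = 0.4949 K/W
k = L/(R·A) = 0.135/(0.4949×6.2)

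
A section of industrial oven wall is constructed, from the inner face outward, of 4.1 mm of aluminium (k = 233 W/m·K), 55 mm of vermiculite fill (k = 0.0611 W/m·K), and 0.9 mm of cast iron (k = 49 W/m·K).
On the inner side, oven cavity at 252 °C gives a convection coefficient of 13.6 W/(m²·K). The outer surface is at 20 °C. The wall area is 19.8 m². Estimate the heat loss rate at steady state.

Treating each layer as a thermal resistance in series:
R_inner film = 1/(h_i·A) = 1/(13.6×19.8) = 0.003714 K/W
R_aluminium = L/(kA) = 0.0041/(233×19.8) = 8.887×10^-7 K/W
R_vermiculite fill = L/(kA) = 0.055/(0.0611×19.8) = 0.04546 K/W
R_cast iron = L/(kA) = 0.0009/(49×19.8) = 9.276×10^-7 K/W
R_total = 0.04918 K/W
Q = ΔT / R_total = 232 / 0.04918

Q ≈ 4720 W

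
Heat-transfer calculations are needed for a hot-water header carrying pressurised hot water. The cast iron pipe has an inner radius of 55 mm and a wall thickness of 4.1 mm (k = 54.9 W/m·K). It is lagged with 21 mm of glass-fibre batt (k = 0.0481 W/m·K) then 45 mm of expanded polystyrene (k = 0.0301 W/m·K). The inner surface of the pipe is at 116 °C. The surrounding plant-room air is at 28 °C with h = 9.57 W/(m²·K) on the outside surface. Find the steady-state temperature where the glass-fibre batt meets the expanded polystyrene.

T ≈ 90.7 °C

For a radial system each layer contributes R = ln(r_out/r_in)/(2πkL); films add R = 1/(hA).
R_cast iron pipe wall = ln(59.1/55)/(2π×54.9×1) = 2.084×10^-4 K/W
R_glass-fibre batt = ln(80.1/59.1)/(2π×0.0481×1) = 1.006 K/W
R_expanded polystyrene = ln(125.1/80.1)/(2π×0.0301×1) = 2.357 K/W
R_outer film = 1/(h_o·2πr_oL) = 1/(9.57×2π×0.1251×1) = 0.1329 K/W
R_total = 3.497 K/W
Q = ΔT/R_total = 88/3.497
Q = 25.2 W/m
T_interface = T_inner − Q·ΣR(inner→interface) = 116 − 25.2×1.006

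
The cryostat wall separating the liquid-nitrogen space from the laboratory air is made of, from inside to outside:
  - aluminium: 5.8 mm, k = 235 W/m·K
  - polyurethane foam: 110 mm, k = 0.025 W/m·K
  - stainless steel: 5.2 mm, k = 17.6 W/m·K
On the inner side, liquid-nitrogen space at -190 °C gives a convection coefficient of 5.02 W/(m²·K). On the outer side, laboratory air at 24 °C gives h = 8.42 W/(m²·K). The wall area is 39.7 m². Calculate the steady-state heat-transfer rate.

Q ≈ 1800 W

Series thermal resistances:
R_inner film = 1/(h_i·A) = 1/(5.02×39.7) = 0.005018 K/W
R_aluminium = L/(kA) = 0.0058/(235×39.7) = 6.217×10^-7 K/W
R_polyurethane foam = L/(kA) = 0.11/(0.025×39.7) = 0.1108 K/W
R_stainless steel = L/(kA) = 0.0052/(17.6×39.7) = 7.442×10^-6 K/W
R_outer film = 1/(h_o·A) = 1/(8.42×39.7) = 0.002992 K/W
R_total = 0.1188 K/W
Q = ΔT / R_total = 214 / 0.1188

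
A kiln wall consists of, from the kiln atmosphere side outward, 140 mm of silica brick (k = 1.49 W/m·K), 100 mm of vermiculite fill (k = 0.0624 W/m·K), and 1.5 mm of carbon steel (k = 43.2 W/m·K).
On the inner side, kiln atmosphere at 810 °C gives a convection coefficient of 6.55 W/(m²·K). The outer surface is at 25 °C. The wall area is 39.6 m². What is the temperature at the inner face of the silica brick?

T ≈ 745 °C

Treating each layer as a thermal resistance in series:
R_inner film = 1/(h_i·A) = 1/(6.55×39.6) = 0.003855 K/W
R_silica brick = L/(kA) = 0.14/(1.49×39.6) = 0.002373 K/W
R_vermiculite fill = L/(kA) = 0.1/(0.0624×39.6) = 0.04047 K/W
R_carbon steel = L/(kA) = 0.0015/(43.2×39.6) = 8.768×10^-7 K/W
R_total = 0.0467 K/W;  Q = ΔT/R_total = 785/0.0467 = 16810 W
T_interface = T_inner − Q·ΣR(inner→interface) = 810 − 16800×0.003855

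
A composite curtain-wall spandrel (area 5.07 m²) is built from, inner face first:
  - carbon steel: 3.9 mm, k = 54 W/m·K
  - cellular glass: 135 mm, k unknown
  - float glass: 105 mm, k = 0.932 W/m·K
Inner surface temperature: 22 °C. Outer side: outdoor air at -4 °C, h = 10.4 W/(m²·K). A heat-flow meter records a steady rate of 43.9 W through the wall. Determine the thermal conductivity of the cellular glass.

Series thermal resistances:
R_carbon steel = L/(kA) = 0.0039/(54×5.07) = 1.425×10^-5 K/W
R_float glass = L/(kA) = 0.105/(0.932×5.07) = 0.02222 K/W
R_outer film = 1/(h_o·A) = 1/(10.4×5.07) = 0.01897 K/W
Sum of known resistances R_other = 0.0412 K/W
Total R = ΔT/Q = 26/43.9 = 0.5923 K/W
R_cellular glass = R_total − R_other = 0.5511 K/W
k = L/(R·A) = 0.135/(0.5511×5.07)

k ≈ 0.0483 W/(m·K)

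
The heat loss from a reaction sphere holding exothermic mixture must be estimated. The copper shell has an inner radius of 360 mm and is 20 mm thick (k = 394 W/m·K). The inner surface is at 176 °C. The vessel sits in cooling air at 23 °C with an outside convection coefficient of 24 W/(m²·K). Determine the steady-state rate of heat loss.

Q ≈ 6650 W

Radial (spherical) resistances in series:
R_copper shell = (1/0.36 − 1/0.38)/(4π×394) = 2.953×10^-5 K/W
R_outer film = 1/(h·4πr_o²) = 1/(24×4π×0.38²) = 0.02296 K/W
R_total = 0.02299 K/W
Q = ΔT/R_total = 153/0.02299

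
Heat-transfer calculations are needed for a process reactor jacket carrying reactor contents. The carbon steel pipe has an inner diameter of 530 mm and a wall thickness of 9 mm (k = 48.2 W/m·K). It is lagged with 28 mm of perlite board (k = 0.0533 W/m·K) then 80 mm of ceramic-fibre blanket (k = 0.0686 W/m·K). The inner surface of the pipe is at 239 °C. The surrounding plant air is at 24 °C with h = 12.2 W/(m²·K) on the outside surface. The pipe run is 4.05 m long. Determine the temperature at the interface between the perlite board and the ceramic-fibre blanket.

Treating each annulus and film as a series resistance:
R_carbon steel pipe wall = ln(274/265)/(2π×48.2×4.05) = 2.723×10^-5 K/W
R_perlite board = ln(302/274)/(2π×0.0533×4.05) = 0.07174 K/W
R_ceramic-fibre blanket = ln(382/302)/(2π×0.0686×4.05) = 0.1346 K/W
R_outer film = 1/(h_o·2πr_oL) = 1/(12.2×2π×0.382×4.05) = 0.008432 K/W
R_total = 0.2148 K/W
Q = ΔT/R_total = 215/0.2148
Q = 1000 W
T_interface = T_inner − Q·ΣR(inner→interface) = 239 − 1000×0.07176

T ≈ 167 °C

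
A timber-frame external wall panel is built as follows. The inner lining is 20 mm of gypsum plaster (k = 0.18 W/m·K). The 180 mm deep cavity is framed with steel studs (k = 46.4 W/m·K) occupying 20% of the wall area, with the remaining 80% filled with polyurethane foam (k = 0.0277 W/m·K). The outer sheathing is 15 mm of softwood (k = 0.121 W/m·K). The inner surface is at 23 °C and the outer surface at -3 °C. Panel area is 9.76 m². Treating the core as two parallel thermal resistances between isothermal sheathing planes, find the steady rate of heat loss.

Sheathing layers in series; stud and cavity paths in parallel between them.
R_inner = 0.02/(0.18×9.76) = 0.01138 K/W
R_stud  = 0.18/(46.4×0.2×9.76) = 0.001987 K/W
R_cav   = 0.18/(0.0277×0.8×9.76) = 0.8322 K/W
1/R_core = 1/R_stud + 1/R_cav → R_core = 0.001983 K/W
R_outer = 0.015/(0.121×9.76) = 0.0127 K/W
R_total = 0.02607 K/W
Q = ΔT/R_total = 26/0.02607

Q ≈ 997 W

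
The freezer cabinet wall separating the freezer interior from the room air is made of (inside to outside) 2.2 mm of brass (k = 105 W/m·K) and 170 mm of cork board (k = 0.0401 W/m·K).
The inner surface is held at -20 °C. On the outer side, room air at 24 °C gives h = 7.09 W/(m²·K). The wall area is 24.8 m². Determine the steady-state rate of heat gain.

Q ≈ 249 W

Using the resistance-network approach (series):
R_brass = L/(kA) = 0.0022/(105×24.8) = 8.449×10^-7 K/W
R_cork board = L/(kA) = 0.17/(0.0401×24.8) = 0.1709 K/W
R_outer film = 1/(h_o·A) = 1/(7.09×24.8) = 0.005687 K/W
R_total = 0.1766 K/W
Q = ΔT / R_total = 44 / 0.1766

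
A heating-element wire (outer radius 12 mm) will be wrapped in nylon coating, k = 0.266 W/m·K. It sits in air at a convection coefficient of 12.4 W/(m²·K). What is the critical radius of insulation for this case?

For a cylinder r_cr = k/h = 0.266/12.4
r_cr = 21.5 mm; since the bare radius (12 mm) is below r_cr, adding a thin layer of insulation will *increase* heat loss.

r_cr ≈ 21.5 mm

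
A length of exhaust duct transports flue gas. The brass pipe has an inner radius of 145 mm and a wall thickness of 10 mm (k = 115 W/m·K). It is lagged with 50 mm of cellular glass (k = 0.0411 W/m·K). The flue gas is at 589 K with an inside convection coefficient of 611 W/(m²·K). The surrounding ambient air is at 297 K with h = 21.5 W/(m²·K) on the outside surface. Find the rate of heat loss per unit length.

For a radial system each layer contributes R = ln(r_out/r_in)/(2πkL); films add R = 1/(hA).
R_inner film = 1/(h_i·2πr₁L) = 1/(611×2π×0.145×1) = 0.001796 K/W
R_brass pipe wall = ln(155/145)/(2π×115×1) = 9.23×10^-5 K/W
R_cellular glass = ln(205/155)/(2π×0.0411×1) = 1.083 K/W
R_outer film = 1/(h_o·2πr_oL) = 1/(21.5×2π×0.205×1) = 0.03611 K/W
R_total = 1.121 K/W
Q = ΔT/R_total = 292/1.121

q′ ≈ 261 W/m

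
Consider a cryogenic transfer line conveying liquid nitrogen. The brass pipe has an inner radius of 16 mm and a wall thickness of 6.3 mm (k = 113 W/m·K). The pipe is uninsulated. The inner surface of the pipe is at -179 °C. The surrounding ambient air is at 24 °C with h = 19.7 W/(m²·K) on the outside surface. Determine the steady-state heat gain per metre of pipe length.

q′ ≈ 560 W/m

Treating each annulus and film as a series resistance:
R_brass pipe wall = ln(22.3/16)/(2π×113×1) = 4.676×10^-4 K/W
R_outer film = 1/(h_o·2πr_oL) = 1/(19.7×2π×0.0223×1) = 0.3623 K/W
R_total = 0.3628 K/W
Q = ΔT/R_total = 203/0.3628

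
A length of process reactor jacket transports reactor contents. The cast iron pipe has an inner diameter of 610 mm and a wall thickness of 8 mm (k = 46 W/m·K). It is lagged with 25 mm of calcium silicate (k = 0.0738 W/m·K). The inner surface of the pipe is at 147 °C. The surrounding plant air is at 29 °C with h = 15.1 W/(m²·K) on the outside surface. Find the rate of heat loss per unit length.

Treating each annulus and film as a series resistance:
R_cast iron pipe wall = ln(313/305)/(2π×46×1) = 8.958×10^-5 K/W
R_calcium silicate = ln(338/313)/(2π×0.0738×1) = 0.1657 K/W
R_outer film = 1/(h_o·2πr_oL) = 1/(15.1×2π×0.338×1) = 0.03118 K/W
R_total = 0.197 K/W
Q = ΔT/R_total = 118/0.197

q′ ≈ 599 W/m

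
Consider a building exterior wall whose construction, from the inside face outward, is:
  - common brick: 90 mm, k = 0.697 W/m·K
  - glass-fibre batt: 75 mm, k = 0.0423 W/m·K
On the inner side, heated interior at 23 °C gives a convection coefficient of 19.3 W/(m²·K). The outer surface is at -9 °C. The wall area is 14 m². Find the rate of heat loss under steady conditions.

Q ≈ 229 W

Thermal resistances in series:
R_inner film = 1/(h_i·A) = 1/(19.3×14) = 0.003701 K/W
R_common brick = L/(kA) = 0.09/(0.697×14) = 0.009223 K/W
R_glass-fibre batt = L/(kA) = 0.075/(0.0423×14) = 0.1266 K/W
R_total = 0.1396 K/W
Q = ΔT / R_total = 32 / 0.1396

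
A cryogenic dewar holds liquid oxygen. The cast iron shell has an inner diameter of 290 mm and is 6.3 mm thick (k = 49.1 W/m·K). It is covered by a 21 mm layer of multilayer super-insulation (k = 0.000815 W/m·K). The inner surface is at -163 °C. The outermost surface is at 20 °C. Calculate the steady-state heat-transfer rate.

Q ≈ 2.33 W

Spherical conduction: R = (1/r_in − 1/r_out)/(4πk) per layer; series-sum.
R_cast iron shell = (1/0.145 − 1/0.1513)/(4π×49.1) = 4.654×10^-4 K/W
R_multilayer super-insulation = (1/0.1513 − 1/0.1723)/(4π×0.000815) = 78.66 K/W
R_total = 78.66 K/W
Q = ΔT/R_total = 183/78.66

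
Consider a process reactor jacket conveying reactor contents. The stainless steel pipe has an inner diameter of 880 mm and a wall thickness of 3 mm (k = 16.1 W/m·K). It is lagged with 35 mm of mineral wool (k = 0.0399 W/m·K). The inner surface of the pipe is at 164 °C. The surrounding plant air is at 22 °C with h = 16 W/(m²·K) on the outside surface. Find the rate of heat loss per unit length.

Per-layer cylindrical resistances, series-summed:
R_stainless steel pipe wall = ln(443/440)/(2π×16.1×1) = 6.717×10^-5 K/W
R_mineral wool = ln(478/443)/(2π×0.0399×1) = 0.3033 K/W
R_outer film = 1/(h_o·2πr_oL) = 1/(16×2π×0.478×1) = 0.02081 K/W
R_total = 0.3242 K/W
Q = ΔT/R_total = 142/0.3242

q′ ≈ 438 W/m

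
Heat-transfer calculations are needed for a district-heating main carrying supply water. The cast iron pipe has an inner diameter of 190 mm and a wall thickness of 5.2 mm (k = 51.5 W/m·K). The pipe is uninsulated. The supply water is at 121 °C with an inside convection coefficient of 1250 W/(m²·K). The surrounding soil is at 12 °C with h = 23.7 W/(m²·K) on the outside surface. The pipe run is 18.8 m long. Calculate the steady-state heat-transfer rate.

Per-layer cylindrical resistances, series-summed:
R_inner film = 1/(h_i·2πr₁L) = 1/(1250×2π×0.095×18.8) = 7.129×10^-5 K/W
R_cast iron pipe wall = ln(100.2/95)/(2π×51.5×18.8) = 8.76×10^-6 K/W
R_outer film = 1/(h_o·2πr_oL) = 1/(23.7×2π×0.1002×18.8) = 0.003565 K/W
R_total = 0.003645 K/W
Q = ΔT/R_total = 109/0.003645

Q ≈ 29900 W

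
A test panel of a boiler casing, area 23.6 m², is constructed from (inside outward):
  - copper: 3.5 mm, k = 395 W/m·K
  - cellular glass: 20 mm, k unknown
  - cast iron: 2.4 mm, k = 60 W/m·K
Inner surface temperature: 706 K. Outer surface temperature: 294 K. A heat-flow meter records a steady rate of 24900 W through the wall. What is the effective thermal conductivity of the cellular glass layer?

k ≈ 0.0512 W/(m·K)

Using the resistance-network approach (series):
R_copper = L/(kA) = 0.0035/(395×23.6) = 3.755×10^-7 K/W
R_cast iron = L/(kA) = 0.0024/(60×23.6) = 1.695×10^-6 K/W
Sum of known resistances R_other = 2.07×10^-6 K/W
Total R = ΔT/Q = 412/24900 = 0.01655 K/W
R_cellular glass = R_total − R_other = 0.01654 K/W
k = L/(R·A) = 0.02/(0.01654×23.6)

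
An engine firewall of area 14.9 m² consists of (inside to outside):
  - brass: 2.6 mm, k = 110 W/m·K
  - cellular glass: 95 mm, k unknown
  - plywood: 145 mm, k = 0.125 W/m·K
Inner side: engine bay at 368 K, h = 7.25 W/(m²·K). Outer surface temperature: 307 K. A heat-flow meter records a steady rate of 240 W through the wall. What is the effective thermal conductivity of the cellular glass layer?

k ≈ 0.0382 W/(m·K)

Series thermal resistances:
R_inner film = 1/(h_i·A) = 1/(7.25×14.9) = 0.009257 K/W
R_brass = L/(kA) = 0.0026/(110×14.9) = 1.586×10^-6 K/W
R_plywood = L/(kA) = 0.145/(0.125×14.9) = 0.07785 K/W
Sum of known resistances R_other = 0.08711 K/W
Total R = ΔT/Q = 61/240 = 0.2542 K/W
R_cellular glass = R_total − R_other = 0.1671 K/W
k = L/(R·A) = 0.095/(0.1671×14.9)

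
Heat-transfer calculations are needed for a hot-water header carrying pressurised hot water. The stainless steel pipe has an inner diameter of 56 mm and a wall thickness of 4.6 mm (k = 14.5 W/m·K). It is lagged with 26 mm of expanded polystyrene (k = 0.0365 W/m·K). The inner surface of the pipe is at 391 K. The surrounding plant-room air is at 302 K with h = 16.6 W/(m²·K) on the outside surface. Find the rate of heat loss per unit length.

Per-layer cylindrical resistances, series-summed:
R_stainless steel pipe wall = ln(32.6/28)/(2π×14.5×1) = 0.00167 K/W
R_expanded polystyrene = ln(58.6/32.6)/(2π×0.0365×1) = 2.557 K/W
R_outer film = 1/(h_o·2πr_oL) = 1/(16.6×2π×0.0586×1) = 0.1636 K/W
R_total = 2.722 K/W
Q = ΔT/R_total = 89/2.722

q′ ≈ 32.7 W/m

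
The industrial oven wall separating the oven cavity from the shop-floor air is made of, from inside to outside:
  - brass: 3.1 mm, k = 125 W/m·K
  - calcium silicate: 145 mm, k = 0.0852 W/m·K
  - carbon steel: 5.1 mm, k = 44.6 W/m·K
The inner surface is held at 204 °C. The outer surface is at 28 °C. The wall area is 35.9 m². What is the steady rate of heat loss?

Q ≈ 3710 W

Thermal resistances in series:
R_brass = L/(kA) = 0.0031/(125×35.9) = 6.908×10^-7 K/W
R_calcium silicate = L/(kA) = 0.145/(0.0852×35.9) = 0.04741 K/W
R_carbon steel = L/(kA) = 0.0051/(44.6×35.9) = 3.185×10^-6 K/W
R_total = 0.04741 K/W
Q = ΔT / R_total = 176 / 0.04741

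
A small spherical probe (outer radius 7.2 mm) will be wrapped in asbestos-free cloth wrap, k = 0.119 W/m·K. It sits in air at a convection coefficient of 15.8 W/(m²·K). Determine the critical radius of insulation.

For a sphere r_cr = 2k/h = 2×0.119/15.8
r_cr = 15.1 mm; since the bare radius (7.2 mm) is below r_cr, adding a thin layer of insulation will *increase* heat loss.

r_cr ≈ 15.1 mm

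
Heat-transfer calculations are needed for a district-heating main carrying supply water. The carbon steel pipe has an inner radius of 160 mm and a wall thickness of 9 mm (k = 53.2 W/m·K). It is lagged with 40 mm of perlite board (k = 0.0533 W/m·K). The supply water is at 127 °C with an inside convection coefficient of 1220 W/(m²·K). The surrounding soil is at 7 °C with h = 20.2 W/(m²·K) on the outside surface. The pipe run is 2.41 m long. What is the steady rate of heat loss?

Q ≈ 430 W

Cylindrical conduction, so R = ln(r₂/r₁)/(2πkL) per layer, in series:
R_inner film = 1/(h_i·2πr₁L) = 1/(1220×2π×0.16×2.41) = 3.383×10^-4 K/W
R_carbon steel pipe wall = ln(169/160)/(2π×53.2×2.41) = 6.793×10^-5 K/W
R_perlite board = ln(209/169)/(2π×0.0533×2.41) = 0.2632 K/W
R_outer film = 1/(h_o·2πr_oL) = 1/(20.2×2π×0.209×2.41) = 0.01564 K/W
R_total = 0.2793 K/W
Q = ΔT/R_total = 120/0.2793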